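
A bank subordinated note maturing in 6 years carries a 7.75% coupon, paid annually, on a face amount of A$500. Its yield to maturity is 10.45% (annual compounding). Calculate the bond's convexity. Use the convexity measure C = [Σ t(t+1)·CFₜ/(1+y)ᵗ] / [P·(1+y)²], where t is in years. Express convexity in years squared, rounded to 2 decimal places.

With y = 0.1045:
  t   CF        PV=CF/(1+0.1045)^t    t·PV        t(t+1)·PV
  1        38.75        35.0837        35.0837          70.1675
  2        38.75        31.7644        63.5287         190.5862
  3        38.75        28.7591        86.2772         345.1086
  4        38.75        26.0381       104.1523         520.7614
  5        38.75        23.5745       117.8727         707.2360
  6       538.75       296.7515     1,780.5092      12,463.5641
  Σ                    441.9713     2,187.4238      14,297.4239
P = 441.9713.
Convexity = Σ t(t+1)·PV / [P·(1+y)²] = 14,297.4239 / (441.9713 × 1.219920) = 26.51748.

26.52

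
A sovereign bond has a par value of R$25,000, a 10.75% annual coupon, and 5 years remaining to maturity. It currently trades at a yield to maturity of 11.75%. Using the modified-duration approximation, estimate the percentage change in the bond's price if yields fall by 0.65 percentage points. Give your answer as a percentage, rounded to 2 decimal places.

Periodic yield y = 0.1175. Modified duration first:
  t   CF        PV=CF/(1+0.1175)^t    t·PV
  1     2,687.50     2,404.9217     2,404.9217
  2     2,687.50     2,152.0552     4,304.1104
  3     2,687.50     1,925.7765     5,777.3294
  4     2,687.50     1,723.2899     6,893.1596
  5    27,687.50    15,887.1532    79,435.7662
  Σ                 24,093.1965    98,815.2874
P = 24,093.1965; D_Mac = 4.10138 yrs; D_mod = 4.10138/(1+0.1175) = 3.67014 yrs.
ΔP/P ≈ -D_mod · Δy = -3.67014 × (-0.0065) = +0.023856 = +2.3856%.

+2.39%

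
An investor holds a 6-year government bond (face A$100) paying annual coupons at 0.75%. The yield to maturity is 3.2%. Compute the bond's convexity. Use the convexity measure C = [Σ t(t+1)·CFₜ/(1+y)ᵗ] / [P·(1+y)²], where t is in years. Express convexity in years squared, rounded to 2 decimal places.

With y = 0.032:
  t   CF        PV=CF/(1+0.032)^t    t·PV        t(t+1)·PV
  1         0.75         0.7267         0.7267           1.4535
  2         0.75         0.7042         1.4084           4.2253
  3         0.75         0.6824         2.0471           8.1885
  4         0.75         0.6612         2.6449          13.2243
  5         0.75         0.6407         3.2036          19.2214
  6       100.75        83.4002       500.4009       3,502.8066
  Σ                     86.8154       510.4316       3,549.1195
P = 86.8154.
Convexity = Σ t(t+1)·PV / [P·(1+y)²] = 3,549.1195 / (86.8154 × 1.065024) = 38.38525.

38.39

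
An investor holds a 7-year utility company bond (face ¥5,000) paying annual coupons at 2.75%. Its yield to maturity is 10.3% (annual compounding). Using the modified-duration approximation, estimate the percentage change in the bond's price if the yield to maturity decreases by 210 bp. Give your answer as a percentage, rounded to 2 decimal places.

Periodic yield y = 0.103. Modified duration first:
  t   CF        PV=CF/(1+0.103)^t    t·PV
  1       137.50       124.6600       124.6600
  2       137.50       113.0191       226.0381
  3       137.50       102.4651       307.3954
  4       137.50        92.8968       371.5871
  5       137.50        84.2219       421.1096
  6       137.50        76.3571       458.1428
  7     5,137.50     2,586.5641    18,105.9488
  Σ                  3,180.1842    20,014.8819
P = 3,180.1842; D_Mac = 6.29362 yrs; D_mod = 6.29362/(1+0.103) = 5.70591 yrs.
ΔP/P ≈ -D_mod · Δy = -5.70591 × (-0.021) = +0.119824 = +11.9824%.

+11.98%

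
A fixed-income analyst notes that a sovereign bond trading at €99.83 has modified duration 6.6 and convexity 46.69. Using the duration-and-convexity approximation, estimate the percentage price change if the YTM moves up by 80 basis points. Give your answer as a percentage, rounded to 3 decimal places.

Duration effect: -D_mod·Δy = -6.6 × (+0.008) = -0.052800
Convexity effect: ½·C·(Δy)² = 0.5 × 46.69 × (0.008)² = +0.00149408
ΔP/P ≈ -0.052800 + 0.00149408 = -0.05130592
= -5.130592%.

-5.131%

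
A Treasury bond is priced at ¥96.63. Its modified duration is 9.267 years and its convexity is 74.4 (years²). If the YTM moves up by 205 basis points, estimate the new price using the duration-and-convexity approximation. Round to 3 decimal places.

Duration effect: -D_mod·Δy = -9.267 × (+0.0205) = -0.1899735
Convexity effect: ½·C·(Δy)² = 0.5 × 74.4 × (0.0205)² = +0.0156333
ΔP/P ≈ -0.1899735 + 0.0156333 = -0.1743402
New price ≈ 96.63 × (1 - 0.1743402) = 79.783506474.

¥79.784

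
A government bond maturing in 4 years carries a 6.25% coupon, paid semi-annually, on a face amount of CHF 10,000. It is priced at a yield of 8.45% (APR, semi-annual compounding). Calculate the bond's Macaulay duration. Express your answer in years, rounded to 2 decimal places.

3.58 years

Periodic yield y = 0.04225. Discount each cash flow and weight by its period:
  t   CF        PV=CF/(1+0.04225)^t    t·PV
  1       312.50       299.8321       299.8321
  2       312.50       287.6777       575.3554
  3       312.50       276.0160       828.0481
  4       312.50       264.8271     1,059.3084
  5       312.50       254.0917     1,270.4586
  6       312.50       243.7915     1,462.7491
  7       312.50       233.9089     1,637.3621
  8    10,312.50     7,406.0857    59,248.6853
  Σ                  9,266.2307    66,381.7991
Price P = Σ PV = 9,266.2307.
Macaulay duration = Σ(t·PV) / P = 66,381.7991 / 9,266.2307 = 7.16384 half-year periods.
In years: 7.16384 / 2 = 3.58192 years.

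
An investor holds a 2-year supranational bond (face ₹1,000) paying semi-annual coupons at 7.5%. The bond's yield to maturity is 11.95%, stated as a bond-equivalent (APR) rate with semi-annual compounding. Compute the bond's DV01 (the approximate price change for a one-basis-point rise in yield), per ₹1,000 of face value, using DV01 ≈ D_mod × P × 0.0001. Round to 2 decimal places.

₹0.16

Periodic yield y = 0.05975.
  t   CF        PV=CF/(1+0.05975)^t    t·PV
  1        37.50        35.3857        35.3857
  2        37.50        33.3906        66.7812
  3        37.50        31.5080        94.5240
  4     1,037.50       822.5729     3,290.2917
  Σ                    922.8572     3,486.9826
P = 922.8572; D_Mac = 3.77846 half-year periods = 1.88923 yrs; D_mod = 1.78271 yrs.
DV01 ≈ 1.78271 × 922.8572 × 0.0001 = 0.164519.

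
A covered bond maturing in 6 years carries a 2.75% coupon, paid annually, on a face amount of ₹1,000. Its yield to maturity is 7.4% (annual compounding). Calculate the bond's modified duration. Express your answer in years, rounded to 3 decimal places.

5.169 years

Periodic yield y = 0.074. First find Macaulay duration:
  t   CF        PV=CF/(1+0.074)^t    t·PV
  1        27.50        25.6052        25.6052
  2        27.50        23.8410        47.6820
  3        27.50        22.1983        66.5949
  4        27.50        20.6688        82.6753
  5        27.50        19.2447        96.2235
  6     1,027.50       669.5086     4,017.0514
  Σ                    781.0666     4,335.8323
P = 781.0666; Macaulay duration = 4,335.8323 / 781.0666 = 5.55117 years.
Modified duration = D_Mac / (1 + y) = 5.55117 / 1.074 = 5.16869 years.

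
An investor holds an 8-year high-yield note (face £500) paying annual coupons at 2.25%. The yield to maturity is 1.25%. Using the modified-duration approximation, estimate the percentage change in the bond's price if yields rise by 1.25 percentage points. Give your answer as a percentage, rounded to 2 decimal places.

-9.18%

Periodic yield y = 0.0125. Modified duration first:
  t   CF        PV=CF/(1+0.0125)^t    t·PV
  1        11.25        11.1111        11.1111
  2        11.25        10.9739        21.9479
  3        11.25        10.8385        32.5154
  4        11.25        10.7046        42.8186
  5        11.25        10.5725        52.8625
  6        11.25        10.4420        62.6518
  7        11.25        10.3131        72.1914
  8       511.25       462.8850     3,703.0796
  Σ                    537.8406     3,999.1782
P = 537.8406; D_Mac = 7.43562 yrs; D_mod = 7.43562/(1+0.0125) = 7.34382 yrs.
ΔP/P ≈ -D_mod · Δy = -7.34382 × (+0.0125) = -0.091798 = -9.1798%.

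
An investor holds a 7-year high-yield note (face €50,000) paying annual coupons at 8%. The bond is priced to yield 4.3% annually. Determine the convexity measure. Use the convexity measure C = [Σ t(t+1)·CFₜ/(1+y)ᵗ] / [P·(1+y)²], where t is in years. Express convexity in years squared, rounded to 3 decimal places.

With y = 0.043:
  t   CF        PV=CF/(1+0.043)^t    t·PV        t(t+1)·PV
  1     4,000.00     3,835.0911     3,835.0911       7,670.1822
  2     4,000.00     3,676.9809     7,353.9618      22,061.8854
  3     4,000.00     3,525.3892    10,576.1675      42,304.6700
  4     4,000.00     3,380.0471    13,520.1886      67,600.9429
  5     4,000.00     3,240.6972    16,203.4858      97,220.9149
  6     4,000.00     3,107.0922    18,642.5532     130,497.8724
  7    54,000.00    40,216.4379   281,515.0651   2,252,120.5211
  Σ                 60,981.7355   351,646.5131   2,619,476.9889
P = 60,981.7355.
Convexity = Σ t(t+1)·PV / [P·(1+y)²] = 2,619,476.9889 / (60,981.7355 × 1.087849) = 39.48628.

39.486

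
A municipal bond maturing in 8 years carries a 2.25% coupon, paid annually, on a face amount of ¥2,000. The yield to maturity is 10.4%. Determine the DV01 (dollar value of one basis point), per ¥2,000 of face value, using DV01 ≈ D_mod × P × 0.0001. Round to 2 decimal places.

Periodic yield y = 0.104.
  t   CF        PV=CF/(1+0.104)^t    t·PV
  1        45.00        40.7609        40.7609
  2        45.00        36.9211        73.8422
  3        45.00        33.4430       100.3290
  4        45.00        30.2926       121.1703
  5        45.00        27.4389       137.1946
  6        45.00        24.8541       149.1246
  7        45.00        22.5128       157.5894
  8     2,045.00       926.7033     7,413.6267
  Σ                  1,142.9267     8,193.6377
P = 1,142.9267; D_Mac = 7.16900 yrs; D_mod = 6.49366 yrs.
DV01 ≈ 6.49366 × 1,142.9267 × 0.0001 = 0.742177.

¥0.74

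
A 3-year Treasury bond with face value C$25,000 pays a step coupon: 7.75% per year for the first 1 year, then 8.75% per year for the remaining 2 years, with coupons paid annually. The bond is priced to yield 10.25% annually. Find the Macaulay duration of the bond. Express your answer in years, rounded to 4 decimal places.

2.7771 years

Periodic yield y = 0.1025. Discount each cash flow and weight by its year:
  t   CF        PV=CF/(1+0.1025)^t    t·PV
  1     1,937.50     1,757.3696     1,757.3696
  2     2,187.50     1,799.6617     3,599.3233
  3    27,187.50    20,287.7311    60,863.1933
  Σ                 23,844.7624    66,219.8862
Price P = Σ PV = 23,844.7624.
Macaulay duration = Σ(t·PV) / P = 66,219.8862 / 23,844.7624 = 2.77713 years.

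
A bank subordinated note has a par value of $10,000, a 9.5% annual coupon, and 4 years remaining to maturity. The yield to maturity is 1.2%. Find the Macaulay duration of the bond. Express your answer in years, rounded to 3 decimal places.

3.577 years

Periodic yield y = 0.012. Discount each cash flow and weight by its year:
  t   CF        PV=CF/(1+0.012)^t    t·PV
  1       950.00       938.7352       938.7352
  2       950.00       927.6039     1,855.2079
  3       950.00       916.6047     2,749.8140
  4    10,950.00    10,439.7974    41,759.1895
  Σ                 13,222.7411    47,302.9465
Price P = Σ PV = 13,222.7411.
Macaulay duration = Σ(t·PV) / P = 47,302.9465 / 13,222.7411 = 3.57739 years.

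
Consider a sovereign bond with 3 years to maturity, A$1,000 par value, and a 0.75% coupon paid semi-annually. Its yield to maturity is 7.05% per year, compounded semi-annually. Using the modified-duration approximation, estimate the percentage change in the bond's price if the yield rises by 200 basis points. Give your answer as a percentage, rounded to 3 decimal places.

-5.735%

Periodic yield y = 0.03525. Modified duration first:
  t   CF        PV=CF/(1+0.03525)^t    t·PV
  1         3.75         3.6223         3.6223
  2         3.75         3.4990         6.9979
  3         3.75         3.3798        10.1395
  4         3.75         3.2648        13.0590
  5         3.75         3.1536        15.7679
  6     1,003.75       815.3689     4,892.2132
  Σ                    832.2883     4,941.7999
P = 832.2883; D_Mac = 5.93761 half-year periods = 2.96880 yrs; D_mod = 2.96880/(1+0.03525) = 2.86772 yrs.
ΔP/P ≈ -D_mod · Δy = -2.86772 × (+0.02) = -0.057354 = -5.7354%.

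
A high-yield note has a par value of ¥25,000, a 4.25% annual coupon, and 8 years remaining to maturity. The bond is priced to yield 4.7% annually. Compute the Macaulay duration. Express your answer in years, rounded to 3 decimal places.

6.928 years

Periodic yield y = 0.047. Discount each cash flow and weight by its year:
  t   CF        PV=CF/(1+0.047)^t    t·PV
  1     1,062.50     1,014.8042     1,014.8042
  2     1,062.50       969.2495     1,938.4990
  3     1,062.50       925.7397     2,777.2191
  4     1,062.50       884.1831     3,536.7324
  5     1,062.50       844.4920     4,222.4599
  6     1,062.50       806.5826     4,839.4956
  7     1,062.50       770.3750     5,392.6248
  8    26,062.50    18,048.5625   144,388.5004
  Σ                 24,263.9886   168,110.3354
Price P = Σ PV = 24,263.9886.
Macaulay duration = Σ(t·PV) / P = 168,110.3354 / 24,263.9886 = 6.92839 years.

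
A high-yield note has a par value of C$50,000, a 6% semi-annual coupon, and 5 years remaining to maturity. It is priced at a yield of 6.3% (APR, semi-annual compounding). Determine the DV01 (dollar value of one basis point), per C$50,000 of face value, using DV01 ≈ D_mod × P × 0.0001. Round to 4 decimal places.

C$21.0018

Periodic yield y = 0.0315.
  t   CF        PV=CF/(1+0.0315)^t    t·PV
  1     1,500.00     1,454.1929     1,454.1929
  2     1,500.00     1,409.7847     2,819.5694
  3     1,500.00     1,366.7326     4,100.1979
  4     1,500.00     1,324.9953     5,299.9811
  5     1,500.00     1,284.5325     6,422.6625
  6     1,500.00     1,245.3054     7,471.8323
  7     1,500.00     1,207.2762     8,450.9333
  8     1,500.00     1,170.4083     9,363.2666
  9     1,500.00     1,134.6663    10,211.9970
  10   51,500.00    37,767.2102   377,672.1025
  Σ                 49,365.1045   433,266.7354
P = 49,365.1045; D_Mac = 8.77678 half-year periods = 4.38839 yrs; D_mod = 4.25438 yrs.
DV01 ≈ 4.25438 × 49,365.1045 × 0.0001 = 21.001781.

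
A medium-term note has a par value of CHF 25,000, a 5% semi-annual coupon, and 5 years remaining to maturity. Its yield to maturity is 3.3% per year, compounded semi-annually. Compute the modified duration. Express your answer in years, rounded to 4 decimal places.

Periodic yield y = 0.0165. First find Macaulay duration:
  t   CF        PV=CF/(1+0.0165)^t    t·PV
  1       625.00       614.8549       614.8549
  2       625.00       604.8745     1,209.7489
  3       625.00       595.0560     1,785.1681
  4       625.00       585.3970     2,341.5880
  5       625.00       575.8947     2,879.4736
  6       625.00       566.5467     3,399.2802
  7       625.00       557.3504     3,901.4530
  8       625.00       548.3034     4,386.4273
  9       625.00       539.4033     4,854.6294
  10   25,625.00    21,756.5508   217,565.5076
  Σ                 26,944.2317   242,938.1311
P = 26,944.2317; Macaulay duration = 242,938.1311 / 26,944.2317 = 9.01633 half-year periods = 4.50817 years.
Modified duration = D_Mac / (1 + y) = 4.50817 / 1.0165 = 4.43499 years.

4.4350 years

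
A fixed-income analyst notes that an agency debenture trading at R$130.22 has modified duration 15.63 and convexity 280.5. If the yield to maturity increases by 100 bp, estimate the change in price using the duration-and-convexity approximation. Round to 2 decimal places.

-R$18.53

Duration effect: -D_mod·Δy = -15.63 × (+0.01) = -0.156300
Convexity effect: ½·C·(Δy)² = 0.5 × 280.5 × (0.01)² = +0.0140250
ΔP/P ≈ -0.156300 + 0.0140250 = -0.142275
ΔP ≈ 130.22 × (-0.142275) = -18.5270505.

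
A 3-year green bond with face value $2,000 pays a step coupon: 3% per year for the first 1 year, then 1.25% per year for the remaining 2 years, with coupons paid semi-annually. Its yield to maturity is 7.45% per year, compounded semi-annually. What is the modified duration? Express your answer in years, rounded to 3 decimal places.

Periodic yield y = 0.03725. First find Macaulay duration:
  t   CF        PV=CF/(1+0.03725)^t    t·PV
  1        30.00        28.9226        28.9226
  2        30.00        27.8840        55.7679
  3        12.50        11.2011        33.6032
  4        12.50        10.7988        43.1953
  5        12.50        10.4110        52.0550
  6     2,012.50     1,615.9772     9,695.8632
  Σ                  1,705.1947     9,909.4073
P = 1,705.1947; Macaulay duration = 9,909.4073 / 1,705.1947 = 5.81131 half-year periods = 2.90565 years.
Modified duration = D_Mac / (1 + y) = 2.90565 / 1.03725 = 2.80130 years.

2.801 years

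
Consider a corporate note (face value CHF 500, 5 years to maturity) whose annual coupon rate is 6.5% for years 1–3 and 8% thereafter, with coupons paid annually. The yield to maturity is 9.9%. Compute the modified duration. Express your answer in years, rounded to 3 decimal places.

3.987 years

Periodic yield y = 0.099. First find Macaulay duration:
  t   CF        PV=CF/(1+0.099)^t    t·PV
  1        32.50        29.5723        29.5723
  2        32.50        26.9084        53.8168
  3        32.50        24.4844        73.4533
  4        40.00        27.4201       109.6804
  5       540.00       336.8258     1,684.1288
  Σ                    445.2111     1,950.6517
P = 445.2111; Macaulay duration = 1,950.6517 / 445.2111 = 4.38141 years.
Modified duration = D_Mac / (1 + y) = 4.38141 / 1.099 = 3.98672 years.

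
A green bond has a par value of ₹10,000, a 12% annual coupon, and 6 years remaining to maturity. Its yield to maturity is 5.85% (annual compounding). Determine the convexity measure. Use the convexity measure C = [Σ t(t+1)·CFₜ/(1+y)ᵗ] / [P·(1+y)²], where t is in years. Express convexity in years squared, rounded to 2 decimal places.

With y = 0.0585:
  t   CF        PV=CF/(1+0.0585)^t    t·PV        t(t+1)·PV
  1     1,200.00     1,133.6797     1,133.6797       2,267.3595
  2     1,200.00     1,071.0248     2,142.0496       6,426.1487
  3     1,200.00     1,011.8326     3,035.4977      12,141.9910
  4     1,200.00       955.9117     3,823.6470      19,118.2349
  5     1,200.00       903.0815     4,515.4074      27,092.4443
  6    11,200.00     7,962.9291    47,777.5746     334,443.0219
  Σ                 13,038.4594    62,427.8560     401,489.2002
P = 13,038.4594.
Convexity = Σ t(t+1)·PV / [P·(1+y)²] = 401,489.2002 / (13,038.4594 × 1.120422) = 27.48311.

27.48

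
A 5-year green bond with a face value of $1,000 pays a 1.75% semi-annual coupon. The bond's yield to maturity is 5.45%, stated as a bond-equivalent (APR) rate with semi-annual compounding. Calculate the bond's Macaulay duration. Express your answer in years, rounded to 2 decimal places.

Periodic yield y = 0.02725. Discount each cash flow and weight by its period:
  t   CF        PV=CF/(1+0.02725)^t    t·PV
  1         8.75         8.5179         8.5179
  2         8.75         8.2919        16.5839
  3         8.75         8.0720        24.2159
  4         8.75         7.8578        31.4314
  5         8.75         7.6494        38.2470
  6         8.75         7.4465        44.6789
  7         8.75         7.2489        50.7426
  8         8.75         7.0567        56.4532
  9         8.75         6.8695        61.8252
  10    1,008.75       770.9426     7,709.4261
  Σ                    839.9532     8,042.1220
Price P = Σ PV = 839.9532.
Macaulay duration = Σ(t·PV) / P = 8,042.1220 / 839.9532 = 9.57449 half-year periods.
In years: 9.57449 / 2 = 4.78724 years.

4.79 years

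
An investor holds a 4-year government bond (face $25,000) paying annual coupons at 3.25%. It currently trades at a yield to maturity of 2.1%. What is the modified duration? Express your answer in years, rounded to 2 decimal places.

Periodic yield y = 0.021. First find Macaulay duration:
  t   CF        PV=CF/(1+0.021)^t    t·PV
  1       812.50       795.7884       795.7884
  2       812.50       779.4206     1,558.8412
  3       812.50       763.3894     2,290.1683
  4    25,812.50    23,753.4721    95,013.8884
  Σ                 26,092.0706    99,658.6864
P = 26,092.0706; Macaulay duration = 99,658.6864 / 26,092.0706 = 3.81950 years.
Modified duration = D_Mac / (1 + y) = 3.81950 / 1.021 = 3.74094 years.

3.74 years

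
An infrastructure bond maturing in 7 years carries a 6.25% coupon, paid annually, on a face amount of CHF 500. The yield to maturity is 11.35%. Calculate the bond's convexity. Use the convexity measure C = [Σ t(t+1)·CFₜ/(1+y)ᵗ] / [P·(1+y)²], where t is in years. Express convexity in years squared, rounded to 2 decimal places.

34.15

With y = 0.1135:
  t   CF        PV=CF/(1+0.1135)^t    t·PV        t(t+1)·PV
  1        31.25        28.0647        28.0647          56.1293
  2        31.25        25.2040        50.4080         151.2240
  3        31.25        22.6349        67.9048         271.6193
  4        31.25        20.3277        81.3110         406.5548
  5        31.25        18.2557        91.2786         547.6715
  6        31.25        16.3949        98.3694         688.5857
  7       531.25       250.3038     1,752.1264      14,017.0112
  Σ                    381.1857     2,169.4628      16,138.7959
P = 381.1857.
Convexity = Σ t(t+1)·PV / [P·(1+y)²] = 16,138.7959 / (381.1857 × 1.239882) = 34.14712.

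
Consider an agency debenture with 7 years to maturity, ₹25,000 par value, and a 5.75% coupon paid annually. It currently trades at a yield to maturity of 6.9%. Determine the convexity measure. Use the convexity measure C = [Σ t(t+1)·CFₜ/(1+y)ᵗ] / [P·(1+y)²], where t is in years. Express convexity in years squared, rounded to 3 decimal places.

39.032

With y = 0.069:
  t   CF        PV=CF/(1+0.069)^t    t·PV        t(t+1)·PV
  1     1,437.50     1,344.7147     1,344.7147       2,689.4294
  2     1,437.50     1,257.9183     2,515.8366       7,547.5099
  3     1,437.50     1,176.7243     3,530.1730      14,120.6921
  4     1,437.50     1,100.7711     4,403.0845      22,015.4227
  5     1,437.50     1,029.7204     5,148.6021      30,891.6128
  6     1,437.50       963.2558     5,779.5347      40,456.7426
  7    26,437.50    16,572.0581   116,004.4070     928,035.2558
  Σ                 23,445.1628   138,726.3527   1,045,756.6653
P = 23,445.1628.
Convexity = Σ t(t+1)·PV / [P·(1+y)²] = 1,045,756.6653 / (23,445.1628 × 1.142761) = 39.03211.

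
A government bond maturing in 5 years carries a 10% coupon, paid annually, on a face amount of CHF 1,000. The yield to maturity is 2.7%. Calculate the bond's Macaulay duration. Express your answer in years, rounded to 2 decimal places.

Periodic yield y = 0.027. Discount each cash flow and weight by its year:
  t   CF        PV=CF/(1+0.027)^t    t·PV
  1       100.00        97.3710        97.3710
  2       100.00        94.8111       189.6222
  3       100.00        92.3185       276.9555
  4       100.00        89.8914       359.5657
  5     1,100.00       962.8097     4,814.0486
  Σ                  1,337.2017     5,737.5629
Price P = Σ PV = 1,337.2017.
Macaulay duration = Σ(t·PV) / P = 5,737.5629 / 1,337.2017 = 4.29072 years.

4.29 years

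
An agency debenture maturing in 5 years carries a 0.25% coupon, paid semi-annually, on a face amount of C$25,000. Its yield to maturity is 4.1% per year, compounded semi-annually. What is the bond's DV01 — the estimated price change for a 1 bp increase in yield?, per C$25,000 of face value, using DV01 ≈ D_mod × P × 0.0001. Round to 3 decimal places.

C$10.072

Periodic yield y = 0.0205.
  t   CF        PV=CF/(1+0.0205)^t    t·PV
  1        31.25        30.6222        30.6222
  2        31.25        30.0071        60.0142
  3        31.25        29.4043        88.2129
  4        31.25        28.8136       115.2545
  5        31.25        28.2348       141.1741
  6        31.25        27.6676       166.0058
  7        31.25        27.1118       189.7829
  8        31.25        26.5672       212.5377
  9        31.25        26.0335       234.3017
  10   25,031.25    20,433.9557   204,339.5569
  Σ                 20,688.4180   205,577.4629
P = 20,688.4180; D_Mac = 9.93684 half-year periods = 4.96842 yrs; D_mod = 4.86861 yrs.
DV01 ≈ 4.86861 × 20,688.4180 × 0.0001 = 10.072389.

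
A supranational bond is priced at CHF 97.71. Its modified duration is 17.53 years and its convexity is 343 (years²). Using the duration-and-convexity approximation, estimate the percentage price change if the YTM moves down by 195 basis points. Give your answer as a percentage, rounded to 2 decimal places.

+40.70%

Duration effect: -D_mod·Δy = -17.53 × (-0.0195) = +0.341835
Convexity effect: ½·C·(Δy)² = 0.5 × 343 × (-0.0195)² = +0.065212875
ΔP/P ≈ +0.341835 + 0.065212875 = +0.407047875
= +40.7047875%.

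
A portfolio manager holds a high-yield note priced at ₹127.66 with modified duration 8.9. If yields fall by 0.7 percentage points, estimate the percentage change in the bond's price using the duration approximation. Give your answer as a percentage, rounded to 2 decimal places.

+6.23%

Duration approximation: ΔP/P ≈ -D_mod · Δy = -8.9 × (-0.007) = +0.062300.
As a percentage: +6.2300%.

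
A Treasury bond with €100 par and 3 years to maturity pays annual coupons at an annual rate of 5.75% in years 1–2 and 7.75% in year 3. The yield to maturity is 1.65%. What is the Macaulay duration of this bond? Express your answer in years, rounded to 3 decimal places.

Periodic yield y = 0.0165. Discount each cash flow and weight by its year:
  t   CF        PV=CF/(1+0.0165)^t    t·PV
  1         5.75         5.6567         5.6567
  2         5.75         5.5648        11.1297
  3       107.75       102.5877       307.7630
  Σ                    113.8092       324.5493
Price P = Σ PV = 113.8092.
Macaulay duration = Σ(t·PV) / P = 324.5493 / 113.8092 = 2.85170 years.

2.852 years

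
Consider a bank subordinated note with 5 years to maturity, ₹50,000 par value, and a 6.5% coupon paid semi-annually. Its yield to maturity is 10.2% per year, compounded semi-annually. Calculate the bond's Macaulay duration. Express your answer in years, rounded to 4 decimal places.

4.2855 years

Periodic yield y = 0.051. Discount each cash flow and weight by its period:
  t   CF        PV=CF/(1+0.051)^t    t·PV
  1     1,625.00     1,546.1465     1,546.1465
  2     1,625.00     1,471.1194     2,942.2389
  3     1,625.00     1,399.7331     4,199.1992
  4     1,625.00     1,331.8107     5,327.2428
  5     1,625.00     1,267.1843     6,335.9215
  6     1,625.00     1,205.6939     7,234.1635
  7     1,625.00     1,147.1874     8,030.3115
  8     1,625.00     1,091.5198     8,732.1588
  9     1,625.00     1,038.5536     9,346.9825
  10   51,625.00    31,393.0061   313,930.0610
  Σ                 42,891.9549   367,624.4262
Price P = Σ PV = 42,891.9549.
Macaulay duration = Σ(t·PV) / P = 367,624.4262 / 42,891.9549 = 8.57094 half-year periods.
In years: 8.57094 / 2 = 4.28547 years.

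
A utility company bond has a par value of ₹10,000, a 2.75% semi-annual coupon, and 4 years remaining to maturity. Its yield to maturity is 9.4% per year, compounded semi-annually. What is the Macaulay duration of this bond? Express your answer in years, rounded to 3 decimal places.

Periodic yield y = 0.047. Discount each cash flow and weight by its period:
  t   CF        PV=CF/(1+0.047)^t    t·PV
  1       137.50       131.3276       131.3276
  2       137.50       125.4323       250.8646
  3       137.50       119.8016       359.4048
  4       137.50       114.4237       457.6948
  5       137.50       109.2872       546.4360
  6       137.50       104.3813       626.2877
  7       137.50        99.6956       697.8691
  8    10,137.50     7,020.3282    56,162.6253
  Σ                  7,824.6774    59,232.5099
Price P = Σ PV = 7,824.6774.
Macaulay duration = Σ(t·PV) / P = 59,232.5099 / 7,824.6774 = 7.56996 half-year periods.
In years: 7.56996 / 2 = 3.78498 years.

3.785 years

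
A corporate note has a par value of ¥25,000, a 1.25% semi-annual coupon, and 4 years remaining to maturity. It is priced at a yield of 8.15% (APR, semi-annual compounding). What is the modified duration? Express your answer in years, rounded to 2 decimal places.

Periodic yield y = 0.04075. First find Macaulay duration:
  t   CF        PV=CF/(1+0.04075)^t    t·PV
  1       156.25       150.1321       150.1321
  2       156.25       144.2538       288.5075
  3       156.25       138.6056       415.8168
  4       156.25       133.1786       532.7143
  5       156.25       127.9640       639.8202
  6       156.25       122.9537       737.7220
  7       156.25       118.1395       826.9764
  8    25,156.25    18,275.7221   146,205.7768
  Σ                 19,210.9494   149,797.4662
P = 19,210.9494; Macaulay duration = 149,797.4662 / 19,210.9494 = 7.79750 half-year periods = 3.89875 years.
Modified duration = D_Mac / (1 + y) = 3.89875 / 1.04075 = 3.74610 years.

3.75 years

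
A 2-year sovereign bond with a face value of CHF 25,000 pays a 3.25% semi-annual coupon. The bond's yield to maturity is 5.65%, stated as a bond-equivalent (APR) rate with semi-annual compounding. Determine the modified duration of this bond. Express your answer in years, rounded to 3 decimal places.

Periodic yield y = 0.02825. First find Macaulay duration:
  t   CF        PV=CF/(1+0.02825)^t    t·PV
  1       406.25       395.0887       395.0887
  2       406.25       384.2341       768.4683
  3       406.25       373.6777     1,121.0332
  4    25,406.25    22,727.1875    90,908.7499
  Σ                 23,880.1881    93,193.3401
P = 23,880.1881; Macaulay duration = 93,193.3401 / 23,880.1881 = 3.90254 half-year periods = 1.95127 years.
Modified duration = D_Mac / (1 + y) = 1.95127 / 1.02825 = 1.89766 years.

1.898 years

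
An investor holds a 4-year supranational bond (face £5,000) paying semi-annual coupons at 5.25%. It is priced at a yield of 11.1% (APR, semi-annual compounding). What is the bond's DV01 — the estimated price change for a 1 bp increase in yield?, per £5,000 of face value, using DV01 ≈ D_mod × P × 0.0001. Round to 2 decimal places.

£1.40

Periodic yield y = 0.0555.
  t   CF        PV=CF/(1+0.0555)^t    t·PV
  1       131.25       124.3486       124.3486
  2       131.25       117.8102       235.6204
  3       131.25       111.6155       334.8466
  4       131.25       105.7466       422.9864
  5       131.25       100.1863       500.9313
  6       131.25        94.9183       569.5097
  7       131.25        89.9273       629.4912
  8     5,131.25     3,330.8669    26,646.9349
  Σ                  4,075.4197    29,464.6690
P = 4,075.4197; D_Mac = 7.22985 half-year periods = 3.61492 yrs; D_mod = 3.42485 yrs.
DV01 ≈ 3.42485 × 4,075.4197 × 0.0001 = 1.395768.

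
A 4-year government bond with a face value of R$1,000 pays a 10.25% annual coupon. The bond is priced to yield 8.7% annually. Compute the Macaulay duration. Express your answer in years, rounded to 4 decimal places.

3.4896 years

Periodic yield y = 0.087. Discount each cash flow and weight by its year:
  t   CF        PV=CF/(1+0.087)^t    t·PV
  1       102.50        94.2962        94.2962
  2       102.50        86.7491       173.4981
  3       102.50        79.8059       239.4178
  4     1,102.50       789.6969     3,158.7875
  Σ                  1,050.5481     3,665.9997
Price P = Σ PV = 1,050.5481.
Macaulay duration = Σ(t·PV) / P = 3,665.9997 / 1,050.5481 = 3.48961 years.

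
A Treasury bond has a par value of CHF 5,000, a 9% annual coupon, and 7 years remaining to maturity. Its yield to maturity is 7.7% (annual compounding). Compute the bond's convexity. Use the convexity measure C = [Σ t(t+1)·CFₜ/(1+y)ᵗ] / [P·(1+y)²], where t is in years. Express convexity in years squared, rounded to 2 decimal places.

With y = 0.077:
  t   CF        PV=CF/(1+0.077)^t    t·PV        t(t+1)·PV
  1       450.00       417.8273       417.8273         835.6546
  2       450.00       387.9548       775.9096       2,327.7287
  3       450.00       360.2180     1,080.6540       4,322.6159
  4       450.00       334.4642     1,337.8570       6,689.2849
  5       450.00       310.5518     1,552.7588       9,316.5529
  6       450.00       288.3489     1,730.0934      12,110.6537
  7     5,450.00     3,242.5492    22,697.8446     181,582.7572
  Σ                  5,341.9142    29,592.9447     217,185.2478
P = 5,341.9142.
Convexity = Σ t(t+1)·PV / [P·(1+y)²] = 217,185.2478 / (5,341.9142 × 1.159929) = 35.05113.

35.05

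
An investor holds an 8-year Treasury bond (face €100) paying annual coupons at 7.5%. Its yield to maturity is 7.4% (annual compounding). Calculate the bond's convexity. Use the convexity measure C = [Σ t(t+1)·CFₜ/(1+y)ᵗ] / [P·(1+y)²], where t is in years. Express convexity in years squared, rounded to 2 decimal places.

45.06

With y = 0.074:
  t   CF        PV=CF/(1+0.074)^t    t·PV        t(t+1)·PV
  1         7.50         6.9832         6.9832          13.9665
  2         7.50         6.5021        13.0042          39.0125
  3         7.50         6.0541        18.1623          72.6490
  4         7.50         5.6369        22.5478         112.7390
  5         7.50         5.2486        26.2428         157.4567
  6         7.50         4.8869        29.3215         205.2508
  7         7.50         4.5502        31.8515         254.8117
  8       107.50        60.7259       485.8075       4,372.2673
  Σ                    100.5880       633.9207       5,228.1535
P = 100.5880.
Convexity = Σ t(t+1)·PV / [P·(1+y)²] = 5,228.1535 / (100.5880 × 1.153476) = 45.06026.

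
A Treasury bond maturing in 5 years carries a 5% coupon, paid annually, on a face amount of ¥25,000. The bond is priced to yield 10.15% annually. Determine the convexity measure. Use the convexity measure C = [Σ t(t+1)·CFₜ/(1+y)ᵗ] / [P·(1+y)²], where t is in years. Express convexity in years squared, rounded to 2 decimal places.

With y = 0.1015:
  t   CF        PV=CF/(1+0.1015)^t    t·PV        t(t+1)·PV
  1     1,250.00     1,134.8162     1,134.8162       2,269.6323
  2     1,250.00     1,030.2462     2,060.4923       6,181.4770
  3     1,250.00       935.3120     2,805.9360      11,223.7441
  4     1,250.00       849.1257     3,396.5030      16,982.5148
  5    26,250.00    16,188.5071    80,942.5355     485,655.2133
  Σ                 20,138.0072    90,340.2830     522,312.5815
P = 20,138.0072.
Convexity = Σ t(t+1)·PV / [P·(1+y)²] = 522,312.5815 / (20,138.0072 × 1.213302) = 21.37691.

21.38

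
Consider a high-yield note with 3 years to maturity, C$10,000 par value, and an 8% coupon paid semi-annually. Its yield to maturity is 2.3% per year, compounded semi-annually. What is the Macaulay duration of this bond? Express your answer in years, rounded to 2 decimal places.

Periodic yield y = 0.0115. Discount each cash flow and weight by its period:
  t   CF        PV=CF/(1+0.0115)^t    t·PV
  1       400.00       395.4523       395.4523
  2       400.00       390.9563       781.9126
  3       400.00       386.5114     1,159.5343
  4       400.00       382.1171     1,528.4683
  5       400.00       377.7727     1,888.8634
  6    10,400.00     9,710.4200    58,262.5203
  Σ                 11,643.2298    64,016.7512
Price P = Σ PV = 11,643.2298.
Macaulay duration = Σ(t·PV) / P = 64,016.7512 / 11,643.2298 = 5.49820 half-year periods.
In years: 5.49820 / 2 = 2.74910 years.

2.75 years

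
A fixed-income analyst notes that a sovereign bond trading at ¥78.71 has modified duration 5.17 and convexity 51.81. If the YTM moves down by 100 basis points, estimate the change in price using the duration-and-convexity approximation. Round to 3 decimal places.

Duration effect: -D_mod·Δy = -5.17 × (-0.01) = +0.051700
Convexity effect: ½·C·(Δy)² = 0.5 × 51.81 × (-0.01)² = +0.0025905
ΔP/P ≈ +0.051700 + 0.0025905 = +0.0542905
ΔP ≈ 78.71 × (+0.0542905) = +4.273205255.

+¥4.273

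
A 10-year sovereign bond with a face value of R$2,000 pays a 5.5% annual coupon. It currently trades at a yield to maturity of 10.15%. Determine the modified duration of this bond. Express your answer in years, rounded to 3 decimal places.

Periodic yield y = 0.1015. First find Macaulay duration:
  t   CF        PV=CF/(1+0.1015)^t    t·PV
  1       110.00        99.8638        99.8638
  2       110.00        90.6617       181.3233
  3       110.00        82.3075       246.9224
  4       110.00        74.7231       298.8923
  5       110.00        67.8376       339.1878
  6       110.00        61.5865       369.5191
  7       110.00        55.9115       391.3805
  8       110.00        50.7594       406.0754
  9       110.00        46.0821       414.7388
  10    2,110.00       802.4860     8,024.8596
  Σ                  1,432.2191    10,772.7630
P = 1,432.2191; Macaulay duration = 10,772.7630 / 1,432.2191 = 7.52173 years.
Modified duration = D_Mac / (1 + y) = 7.52173 / 1.1015 = 6.82862 years.

6.829 years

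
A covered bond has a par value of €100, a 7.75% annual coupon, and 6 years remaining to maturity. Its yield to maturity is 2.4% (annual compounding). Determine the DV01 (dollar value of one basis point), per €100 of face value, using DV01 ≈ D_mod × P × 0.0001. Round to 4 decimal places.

Periodic yield y = 0.024.
  t   CF        PV=CF/(1+0.024)^t    t·PV
  1         7.75         7.5684         7.5684
  2         7.75         7.3910        14.7820
  3         7.75         7.2177        21.6532
  4         7.75         7.0486        28.1943
  5         7.75         6.8834        34.4169
  6       107.75        93.4582       560.7494
  Σ                    129.5673       667.3642
P = 129.5673; D_Mac = 5.15072 yrs; D_mod = 5.03000 yrs.
DV01 ≈ 5.03000 × 129.5673 × 0.0001 = 0.065172.

€0.0652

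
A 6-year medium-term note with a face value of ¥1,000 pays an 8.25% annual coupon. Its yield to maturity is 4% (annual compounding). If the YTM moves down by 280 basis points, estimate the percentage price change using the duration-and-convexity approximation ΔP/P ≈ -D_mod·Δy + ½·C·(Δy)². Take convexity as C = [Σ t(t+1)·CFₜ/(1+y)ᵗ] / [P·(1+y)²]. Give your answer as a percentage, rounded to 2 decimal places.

+14.88%

With y = 0.04:
  t   CF        PV=CF/(1+0.04)^t    t·PV        t(t+1)·PV
  1        82.50        79.3269        79.3269         158.6538
  2        82.50        76.2759       152.5518         457.6553
  3        82.50        73.3422       220.0266         880.1064
  4        82.50        70.5213       282.0854       1,410.4269
  5        82.50        67.8090       339.0449       2,034.2696
  6     1,082.50       855.5155     5,133.0928      35,931.6499
  Σ                  1,222.7908     6,206.1285      40,872.7620
P = 1,222.7908; D_Mac = 5.07538 yrs; D_mod = 4.88017 yrs; C = 30.90403.
Duration effect: -4.88017 × (-0.028) = +0.136645
Convexity effect: 0.5 × 30.90403 × (-0.028)² = +0.0121144
ΔP/P ≈ +0.136645 + 0.0121144 = +0.148759 = +14.8759%.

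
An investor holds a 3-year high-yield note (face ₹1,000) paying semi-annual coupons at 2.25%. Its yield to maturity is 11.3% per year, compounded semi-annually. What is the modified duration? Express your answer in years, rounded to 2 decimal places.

2.75 years

Periodic yield y = 0.0565. First find Macaulay duration:
  t   CF        PV=CF/(1+0.0565)^t    t·PV
  1        11.25        10.6484        10.6484
  2        11.25        10.0789        20.1578
  3        11.25         9.5399        28.6197
  4        11.25         9.0297        36.1189
  5        11.25         8.5468        42.7341
  6     1,011.25       727.1793     4,363.0760
  Σ                    775.0231     4,501.3549
P = 775.0231; Macaulay duration = 4,501.3549 / 775.0231 = 5.80803 half-year periods = 2.90401 years.
Modified duration = D_Mac / (1 + y) = 2.90401 / 1.0565 = 2.74871 years.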